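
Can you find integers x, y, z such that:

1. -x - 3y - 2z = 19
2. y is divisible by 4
Yes

Take x = -19, y = 0, z = 0. Substituting into each constraint:
  (1) 19 - 3(0) - 2(0) = 19 ✓
  (2) 0 = 4 × 0, remainder 0 ✓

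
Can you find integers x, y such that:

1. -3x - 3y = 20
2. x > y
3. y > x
No

Even the single constraint (-3x - 3y = 20) is infeasible over the integers.

  - -3x - 3y = 20: every term on the left is divisible by 3, so the LHS ≡ 0 (mod 3), but the RHS 20 is not — no integer solution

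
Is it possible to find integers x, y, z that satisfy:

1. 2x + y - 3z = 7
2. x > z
Yes

Take x = 1, y = 5, z = 0. Substituting into each constraint:
  (1) 2(1) + 5 - 3(0) = 7 ✓
  (2) 1 > 0 ✓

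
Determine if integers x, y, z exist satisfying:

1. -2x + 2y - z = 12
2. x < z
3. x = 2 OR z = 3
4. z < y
Yes

Take x = 2, y = 10, z = 4. Substituting into each constraint:
  (1) -2(2) + 2(10) + (-4) = 12 ✓
  (2) 2 < 4 ✓
  (3) x = 2, target 2 ✓ (first branch holds)
  (4) 4 < 10 ✓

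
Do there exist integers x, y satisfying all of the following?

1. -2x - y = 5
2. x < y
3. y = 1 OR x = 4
Yes

Take x = -3, y = 1. Substituting into each constraint:
  (1) -2(-3) + (-1) = 5 ✓
  (2) -3 < 1 ✓
  (3) y = 1, target 1 ✓ (first branch holds)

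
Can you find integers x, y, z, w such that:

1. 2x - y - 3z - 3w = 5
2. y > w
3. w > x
Yes

Take x = -1, y = 2, z = -3, w = 0. Substituting into each constraint:
  (1) 2(-1) + (-2) - 3(-3) - 3(0) = 5 ✓
  (2) 2 > 0 ✓
  (3) 0 > -1 ✓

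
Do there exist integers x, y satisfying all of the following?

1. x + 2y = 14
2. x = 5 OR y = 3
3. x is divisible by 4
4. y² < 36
Yes

Take x = 8, y = 3. Substituting into each constraint:
  (1) 8 + 2(3) = 14 ✓
  (2) y = 3, target 3 ✓ (second branch holds)
  (3) 8 = 4 × 2, remainder 0 ✓
  (4) y² = (3)² = 9, and 9 < 36 ✓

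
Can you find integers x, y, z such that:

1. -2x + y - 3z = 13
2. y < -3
Yes

Take x = -10, y = -4, z = 1. Substituting into each constraint:
  (1) -2(-10) + (-4) - 3(1) = 13 ✓
  (2) -4 < -3 ✓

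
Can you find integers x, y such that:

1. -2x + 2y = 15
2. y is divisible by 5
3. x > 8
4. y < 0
No

Even the single constraint (-2x + 2y = 15) is infeasible over the integers.

  - -2x + 2y = 15: every term on the left is divisible by 2, so the LHS ≡ 0 (mod 2), but the RHS 15 is not — no integer solution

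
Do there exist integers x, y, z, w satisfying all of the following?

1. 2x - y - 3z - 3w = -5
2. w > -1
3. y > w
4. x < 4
Yes

Take x = -2, y = 1, z = 0, w = 0. Substituting into each constraint:
  (1) 2(-2) + (-1) - 3(0) - 3(0) = -5 ✓
  (2) 0 > -1 ✓
  (3) 1 > 0 ✓
  (4) -2 < 4 ✓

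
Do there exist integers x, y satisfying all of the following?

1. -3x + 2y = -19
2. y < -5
Yes

Take x = 1, y = -8. Substituting into each constraint:
  (1) -3(1) + 2(-8) = -19 ✓
  (2) -8 < -5 ✓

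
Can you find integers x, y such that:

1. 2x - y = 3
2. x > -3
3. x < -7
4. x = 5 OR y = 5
No

A contradictory subset is {x > -3, x < -7}. No integer assignment can satisfy these jointly:

  - x > -3: bounds one variable relative to a constant
  - x < -7: bounds one variable relative to a constant

Direct contradiction: the bounds on x require x ≥ -2 and x ≤ -8 simultaneously, which is empty.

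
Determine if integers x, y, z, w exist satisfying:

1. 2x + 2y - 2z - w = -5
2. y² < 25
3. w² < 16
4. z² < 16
Yes

Take x = 0, y = 0, z = 2, w = 1. Substituting into each constraint:
  (1) 2(0) + 2(0) - 2(2) + (-1) = -5 ✓
  (2) y² = (0)² = 0, and 0 < 25 ✓
  (3) w² = (1)² = 1, and 1 < 16 ✓
  (4) z² = (2)² = 4, and 4 < 16 ✓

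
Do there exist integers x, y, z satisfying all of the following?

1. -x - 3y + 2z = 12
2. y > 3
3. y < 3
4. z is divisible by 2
No

A contradictory subset is {y > 3, y < 3}. No integer assignment can satisfy these jointly:

  - y > 3: bounds one variable relative to a constant
  - y < 3: bounds one variable relative to a constant

Direct contradiction: the bounds on y require y ≥ 4 and y ≤ 2 simultaneously, which is empty.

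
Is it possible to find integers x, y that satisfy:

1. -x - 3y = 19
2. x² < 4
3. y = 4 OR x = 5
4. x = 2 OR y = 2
No

The full constraint system is jointly infeasible over the integers. Each constraint and what it forces:

  - -x - 3y = 19: is a linear equation tying the variables together
  - x² < 4: restricts x to |x| ≤ 1
  - y = 4 OR x = 5: forces a choice: either y = 4 or x = 5
  - x = 2 OR y = 2: forces a choice: either x = 2 or y = 2

The bounds confine x to {-1, 0, 1}. For each value, substitute into the equation:
  • x = -1: the equation forces y = -6, but neither branch of (y = 4 OR x = 5) holds.
  • x = 0: the equation gives -3y = 19, so y would not be an integer.
  • x = 1: the equation gives -3y = 20, so y would not be an integer.
Every case fails, so no integer solution exists.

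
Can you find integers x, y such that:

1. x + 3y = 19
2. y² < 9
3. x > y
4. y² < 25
Yes

Take x = 19, y = 0. Substituting into each constraint:
  (1) 19 + 3(0) = 19 ✓
  (2) y² = (0)² = 0, and 0 < 9 ✓
  (3) 19 > 0 ✓
  (4) y² = (0)² = 0, and 0 < 25 ✓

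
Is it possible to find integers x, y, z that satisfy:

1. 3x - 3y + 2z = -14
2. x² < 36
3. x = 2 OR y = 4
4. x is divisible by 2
Yes

Take x = 0, y = 4, z = -1. Substituting into each constraint:
  (1) 3(0) - 3(4) + 2(-1) = -14 ✓
  (2) x² = (0)² = 0, and 0 < 36 ✓
  (3) y = 4, target 4 ✓ (second branch holds)
  (4) 0 = 2 × 0, remainder 0 ✓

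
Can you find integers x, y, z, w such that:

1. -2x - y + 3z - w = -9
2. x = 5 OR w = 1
Yes

Take x = 5, y = -3, z = 0, w = 2. Substituting into each constraint:
  (1) -2(5) + 3 + 3(0) + (-2) = -9 ✓
  (2) x = 5, target 5 ✓ (first branch holds)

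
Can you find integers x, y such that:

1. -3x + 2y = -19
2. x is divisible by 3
Yes

Take x = 9, y = 4. Substituting into each constraint:
  (1) -3(9) + 2(4) = -19 ✓
  (2) 9 = 3 × 3, remainder 0 ✓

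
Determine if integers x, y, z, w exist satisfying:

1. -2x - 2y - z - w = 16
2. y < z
Yes

Take x = 0, y = -1, z = 0, w = -14. Substituting into each constraint:
  (1) -2(0) - 2(-1) + 0 + 14 = 16 ✓
  (2) -1 < 0 ✓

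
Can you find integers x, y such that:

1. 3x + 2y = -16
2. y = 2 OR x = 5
No

The full constraint system is jointly infeasible over the integers. Each constraint and what it forces:

  - 3x + 2y = -16: is a linear equation tying the variables together
  - y = 2 OR x = 5: forces a choice: either y = 2 or x = 5

Split on the disjunction (y = 2 OR x = 5):
  • If y = 2: with y = 2, every remaining term of the linear equation is divisible by 3, so the left side is ≡ 0 (mod 3); but the right side -20 ≡ 1 (mod 3). No integers can satisfy it.
  • If x = 5: with x = 5, every remaining term of the linear equation is divisible by 2, so the left side is ≡ 0 (mod 2); but the right side -31 ≡ 1 (mod 2). No integers can satisfy it.
Both branches are infeasible, so the system has no integer solution.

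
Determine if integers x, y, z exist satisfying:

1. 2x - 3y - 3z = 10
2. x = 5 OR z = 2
Yes

Take x = 2, y = -4, z = 2. Substituting into each constraint:
  (1) 2(2) - 3(-4) - 3(2) = 10 ✓
  (2) z = 2, target 2 ✓ (second branch holds)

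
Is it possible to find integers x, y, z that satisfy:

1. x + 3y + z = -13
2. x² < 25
Yes

Take x = 0, y = 0, z = -13. Substituting into each constraint:
  (1) 0 + 3(0) + (-13) = -13 ✓
  (2) x² = (0)² = 0, and 0 < 25 ✓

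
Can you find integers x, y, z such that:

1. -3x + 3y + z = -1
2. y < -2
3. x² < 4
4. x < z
Yes

Take x = 0, y = -3, z = 8. Substituting into each constraint:
  (1) -3(0) + 3(-3) + 8 = -1 ✓
  (2) -3 < -2 ✓
  (3) x² = (0)² = 0, and 0 < 4 ✓
  (4) 0 < 8 ✓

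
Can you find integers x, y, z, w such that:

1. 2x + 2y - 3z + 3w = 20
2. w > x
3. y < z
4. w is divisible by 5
Yes

Take x = -1, y = -25, z = -24, w = 0. Substituting into each constraint:
  (1) 2(-1) + 2(-25) - 3(-24) + 3(0) = 20 ✓
  (2) 0 > -1 ✓
  (3) -25 < -24 ✓
  (4) 0 = 5 × 0, remainder 0 ✓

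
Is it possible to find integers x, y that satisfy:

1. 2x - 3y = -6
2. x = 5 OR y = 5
No

The full constraint system is jointly infeasible over the integers. Each constraint and what it forces:

  - 2x - 3y = -6: is a linear equation tying the variables together
  - x = 5 OR y = 5: forces a choice: either x = 5 or y = 5

Split on the disjunction (x = 5 OR y = 5):
  • If x = 5: with x = 5, every remaining term of the linear equation is divisible by 3, so the left side is ≡ 0 (mod 3); but the right side -16 ≡ 2 (mod 3). No integers can satisfy it.
  • If y = 5: with y = 5, every remaining term of the linear equation is divisible by 2, so the left side is ≡ 0 (mod 2); but the right side 9 ≡ 1 (mod 2). No integers can satisfy it.
Both branches are infeasible, so the system has no integer solution.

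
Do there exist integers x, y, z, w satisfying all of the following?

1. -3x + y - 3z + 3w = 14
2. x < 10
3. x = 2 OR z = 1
Yes

Take x = 2, y = 20, z = 0, w = 0. Substituting into each constraint:
  (1) -3(2) + 20 - 3(0) + 3(0) = 14 ✓
  (2) 2 < 10 ✓
  (3) x = 2, target 2 ✓ (first branch holds)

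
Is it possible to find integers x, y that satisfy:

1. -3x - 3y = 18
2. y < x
Yes

Take x = -2, y = -4. Substituting into each constraint:
  (1) -3(-2) - 3(-4) = 18 ✓
  (2) -4 < -2 ✓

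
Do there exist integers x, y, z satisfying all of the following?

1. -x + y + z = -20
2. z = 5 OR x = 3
Yes

Take x = 3, y = -17, z = 0. Substituting into each constraint:
  (1) (-3) + (-17) + 0 = -20 ✓
  (2) x = 3, target 3 ✓ (second branch holds)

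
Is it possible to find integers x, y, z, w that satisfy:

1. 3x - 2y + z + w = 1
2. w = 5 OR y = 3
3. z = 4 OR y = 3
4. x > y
Yes

Take x = 4, y = 3, z = 0, w = -5. Substituting into each constraint:
  (1) 3(4) - 2(3) + 0 + (-5) = 1 ✓
  (2) y = 3, target 3 ✓ (second branch holds)
  (3) y = 3, target 3 ✓ (second branch holds)
  (4) 4 > 3 ✓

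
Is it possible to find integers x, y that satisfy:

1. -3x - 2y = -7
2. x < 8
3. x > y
Yes

Take x = 3, y = -1. Substituting into each constraint:
  (1) -3(3) - 2(-1) = -7 ✓
  (2) 3 < 8 ✓
  (3) 3 > -1 ✓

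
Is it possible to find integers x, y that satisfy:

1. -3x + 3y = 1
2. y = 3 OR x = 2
No

Even the single constraint (-3x + 3y = 1) is infeasible over the integers.

  - -3x + 3y = 1: every term on the left is divisible by 3, so the LHS ≡ 0 (mod 3), but the RHS 1 is not — no integer solution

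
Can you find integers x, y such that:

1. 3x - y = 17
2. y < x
Yes

Take x = 0, y = -17. Substituting into each constraint:
  (1) 3(0) + 17 = 17 ✓
  (2) -17 < 0 ✓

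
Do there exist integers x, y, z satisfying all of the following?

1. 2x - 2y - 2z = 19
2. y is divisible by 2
No

Even the single constraint (2x - 2y - 2z = 19) is infeasible over the integers.

  - 2x - 2y - 2z = 19: every term on the left is divisible by 2, so the LHS ≡ 0 (mod 2), but the RHS 19 is not — no integer solution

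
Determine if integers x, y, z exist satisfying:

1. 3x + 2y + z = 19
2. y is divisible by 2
Yes

Take x = 0, y = 0, z = 19. Substituting into each constraint:
  (1) 3(0) + 2(0) + 19 = 19 ✓
  (2) 0 = 2 × 0, remainder 0 ✓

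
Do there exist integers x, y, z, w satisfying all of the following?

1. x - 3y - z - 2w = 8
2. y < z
Yes

Take x = 1, y = 0, z = 1, w = -4. Substituting into each constraint:
  (1) 1 - 3(0) + (-1) - 2(-4) = 8 ✓
  (2) 0 < 1 ✓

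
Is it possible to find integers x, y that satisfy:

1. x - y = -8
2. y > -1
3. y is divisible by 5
Yes

Take x = -8, y = 0. Substituting into each constraint:
  (1) (-8) + 0 = -8 ✓
  (2) 0 > -1 ✓
  (3) 0 = 5 × 0, remainder 0 ✓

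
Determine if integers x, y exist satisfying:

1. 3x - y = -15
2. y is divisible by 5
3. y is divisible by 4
Yes

Take x = -5, y = 0. Substituting into each constraint:
  (1) 3(-5) + 0 = -15 ✓
  (2) 0 = 5 × 0, remainder 0 ✓
  (3) 0 = 4 × 0, remainder 0 ✓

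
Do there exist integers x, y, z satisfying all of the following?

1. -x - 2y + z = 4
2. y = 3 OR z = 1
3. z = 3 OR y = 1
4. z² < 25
Yes

Take x = -5, y = 1, z = 1. Substituting into each constraint:
  (1) 5 - 2(1) + 1 = 4 ✓
  (2) z = 1, target 1 ✓ (second branch holds)
  (3) y = 1, target 1 ✓ (second branch holds)
  (4) z² = (1)² = 1, and 1 < 25 ✓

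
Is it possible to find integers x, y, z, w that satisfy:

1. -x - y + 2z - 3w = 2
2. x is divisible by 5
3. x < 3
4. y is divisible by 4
Yes

Take x = 0, y = 0, z = 1, w = 0. Substituting into each constraint:
  (1) 0 + 0 + 2(1) - 3(0) = 2 ✓
  (2) 0 = 5 × 0, remainder 0 ✓
  (3) 0 < 3 ✓
  (4) 0 = 4 × 0, remainder 0 ✓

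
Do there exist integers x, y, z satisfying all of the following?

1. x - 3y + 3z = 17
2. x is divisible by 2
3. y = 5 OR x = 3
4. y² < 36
Yes

Take x = 8, y = 5, z = 8. Substituting into each constraint:
  (1) 8 - 3(5) + 3(8) = 17 ✓
  (2) 8 = 2 × 4, remainder 0 ✓
  (3) y = 5, target 5 ✓ (first branch holds)
  (4) y² = (5)² = 25, and 25 < 36 ✓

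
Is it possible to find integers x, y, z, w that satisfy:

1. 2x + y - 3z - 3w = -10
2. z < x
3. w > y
Yes

Take x = 0, y = 5, z = -1, w = 6. Substituting into each constraint:
  (1) 2(0) + 5 - 3(-1) - 3(6) = -10 ✓
  (2) -1 < 0 ✓
  (3) 6 > 5 ✓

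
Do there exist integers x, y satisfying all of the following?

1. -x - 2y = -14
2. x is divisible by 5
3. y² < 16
Yes

Take x = 10, y = 2. Substituting into each constraint:
  (1) (-10) - 2(2) = -14 ✓
  (2) 10 = 5 × 2, remainder 0 ✓
  (3) y² = (2)² = 4, and 4 < 16 ✓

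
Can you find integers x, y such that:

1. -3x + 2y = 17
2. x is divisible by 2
No

The full constraint system is jointly infeasible over the integers. Each constraint and what it forces:

  - -3x + 2y = 17: is a linear equation tying the variables together
  - x is divisible by 2: restricts x to multiples of 2

Modular obstruction: writing x = 2x', every remaining term of the linear equation is divisible by 2, so the left side is ≡ 0 (mod 2); but the right side 17 ≡ 1 (mod 2). No integers can satisfy it.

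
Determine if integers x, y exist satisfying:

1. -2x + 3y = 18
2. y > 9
Yes

Take x = 6, y = 10. Substituting into each constraint:
  (1) -2(6) + 3(10) = 18 ✓
  (2) 10 > 9 ✓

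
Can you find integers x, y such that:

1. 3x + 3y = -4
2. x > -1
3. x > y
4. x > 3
No

Even the single constraint (3x + 3y = -4) is infeasible over the integers.

  - 3x + 3y = -4: every term on the left is divisible by 3, so the LHS ≡ 0 (mod 3), but the RHS -4 is not — no integer solution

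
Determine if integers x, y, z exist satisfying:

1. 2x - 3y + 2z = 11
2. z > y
Yes

Take x = 5, y = 1, z = 2. Substituting into each constraint:
  (1) 2(5) - 3(1) + 2(2) = 11 ✓
  (2) 2 > 1 ✓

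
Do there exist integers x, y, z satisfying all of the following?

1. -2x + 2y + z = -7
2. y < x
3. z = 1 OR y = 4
Yes

Take x = 5, y = 4, z = -5. Substituting into each constraint:
  (1) -2(5) + 2(4) + (-5) = -7 ✓
  (2) 4 < 5 ✓
  (3) y = 4, target 4 ✓ (second branch holds)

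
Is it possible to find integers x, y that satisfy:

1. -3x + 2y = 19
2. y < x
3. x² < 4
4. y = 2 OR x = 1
No

A contradictory subset is {-3x + 2y = 19, y < x, y = 2 OR x = 1}. No integer assignment can satisfy these jointly:

  - -3x + 2y = 19: is a linear equation tying the variables together
  - y < x: bounds one variable relative to another variable
  - y = 2 OR x = 1: forces a choice: either y = 2 or x = 1

Split on the disjunction (y = 2 OR x = 1):
  • If y = 2: the equation forces x = -5, giving (y, x) = (2, -5), which violates x > y.
  • If x = 1: the equation forces y = 11, giving (x, y) = (1, 11), which violates x > y.
Both branches are infeasible, so the system has no integer solution.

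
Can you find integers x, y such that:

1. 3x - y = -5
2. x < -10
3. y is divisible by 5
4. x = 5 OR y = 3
No

A contradictory subset is {3x - y = -5, x < -10, x = 5 OR y = 3}. No integer assignment can satisfy these jointly:

  - 3x - y = -5: is a linear equation tying the variables together
  - x < -10: bounds one variable relative to a constant
  - x = 5 OR y = 3: forces a choice: either x = 5 or y = 3

Split on the disjunction (x = 5 OR y = 3):
  • If x = 5: this contradicts the bound x ≤ -11.
  • If y = 3: with y = 3, every remaining term of the linear equation is divisible by 3, so the left side is ≡ 0 (mod 3); but the right side -2 ≡ 1 (mod 3). No integers can satisfy it.
Both branches are infeasible, so the system has no integer solution.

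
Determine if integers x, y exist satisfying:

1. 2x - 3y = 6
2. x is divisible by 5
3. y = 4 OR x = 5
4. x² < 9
No

The full constraint system is jointly infeasible over the integers. Each constraint and what it forces:

  - 2x - 3y = 6: is a linear equation tying the variables together
  - x is divisible by 5: restricts x to multiples of 5
  - y = 4 OR x = 5: forces a choice: either y = 4 or x = 5
  - x² < 9: restricts x to |x| ≤ 2

Split on the disjunction (y = 4 OR x = 5):
  • If y = 4: with y = 4, writing x = 5x', every remaining term of the linear equation is divisible by 10, so the left side is ≡ 0 (mod 10); but the right side 18 ≡ 8 (mod 10). No integers can satisfy it.
  • If x = 5: this contradicts x² < 9, which requires |x| ≤ 2.
Both branches are infeasible, so the system has no integer solution.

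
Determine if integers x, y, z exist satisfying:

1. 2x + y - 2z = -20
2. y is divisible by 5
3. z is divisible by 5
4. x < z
Yes

Take x = -10, y = 0, z = 0. Substituting into each constraint:
  (1) 2(-10) + 0 - 2(0) = -20 ✓
  (2) 0 = 5 × 0, remainder 0 ✓
  (3) 0 = 5 × 0, remainder 0 ✓
  (4) -10 < 0 ✓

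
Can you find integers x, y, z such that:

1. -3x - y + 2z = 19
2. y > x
Yes

Take x = -1, y = 0, z = 8. Substituting into each constraint:
  (1) -3(-1) + 0 + 2(8) = 19 ✓
  (2) 0 > -1 ✓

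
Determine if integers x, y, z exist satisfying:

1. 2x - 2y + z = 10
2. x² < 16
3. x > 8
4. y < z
No

A contradictory subset is {x² < 16, x > 8}. No integer assignment can satisfy these jointly:

  - x² < 16: restricts x to |x| ≤ 3
  - x > 8: bounds one variable relative to a constant

Direct contradiction: the bounds on x require x ≥ 9 and x ≤ 3 simultaneously, which is empty.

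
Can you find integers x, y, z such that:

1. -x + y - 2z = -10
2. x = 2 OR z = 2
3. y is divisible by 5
Yes

Take x = 1, y = -5, z = 2. Substituting into each constraint:
  (1) (-1) + (-5) - 2(2) = -10 ✓
  (2) z = 2, target 2 ✓ (second branch holds)
  (3) -5 = 5 × -1, remainder 0 ✓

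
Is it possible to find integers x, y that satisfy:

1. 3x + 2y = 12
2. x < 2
Yes

Take x = 0, y = 6. Substituting into each constraint:
  (1) 3(0) + 2(6) = 12 ✓
  (2) 0 < 2 ✓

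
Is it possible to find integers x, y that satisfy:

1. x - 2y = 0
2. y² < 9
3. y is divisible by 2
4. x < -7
No

A contradictory subset is {x - 2y = 0, y² < 9, x < -7}. No integer assignment can satisfy these jointly:

  - x - 2y = 0: is a linear equation tying the variables together
  - y² < 9: restricts y to |y| ≤ 2
  - x < -7: bounds one variable relative to a constant

Range argument: with x ∈ [−∞, -8], y ∈ [-2, 2], the left side of the equation is at most -4, but the right side is 0 > -4. No integer solution exists.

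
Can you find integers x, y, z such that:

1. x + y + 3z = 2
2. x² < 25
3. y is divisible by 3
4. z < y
Yes

Take x = 2, y = 3, z = -1. Substituting into each constraint:
  (1) 2 + 3 + 3(-1) = 2 ✓
  (2) x² = (2)² = 4, and 4 < 25 ✓
  (3) 3 = 3 × 1, remainder 0 ✓
  (4) -1 < 3 ✓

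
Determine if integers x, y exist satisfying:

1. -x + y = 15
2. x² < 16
Yes

Take x = 0, y = 15. Substituting into each constraint:
  (1) 0 + 15 = 15 ✓
  (2) x² = (0)² = 0, and 0 < 16 ✓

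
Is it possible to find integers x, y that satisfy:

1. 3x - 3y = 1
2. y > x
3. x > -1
No

Even the single constraint (3x - 3y = 1) is infeasible over the integers.

  - 3x - 3y = 1: every term on the left is divisible by 3, so the LHS ≡ 0 (mod 3), but the RHS 1 is not — no integer solution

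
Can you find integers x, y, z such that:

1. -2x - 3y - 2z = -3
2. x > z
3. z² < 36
Yes

Take x = 2, y = -1, z = 1. Substituting into each constraint:
  (1) -2(2) - 3(-1) - 2(1) = -3 ✓
  (2) 2 > 1 ✓
  (3) z² = (1)² = 1, and 1 < 36 ✓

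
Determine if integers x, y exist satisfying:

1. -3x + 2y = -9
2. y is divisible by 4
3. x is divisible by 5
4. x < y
Yes

Take x = 35, y = 48. Substituting into each constraint:
  (1) -3(35) + 2(48) = -9 ✓
  (2) 48 = 4 × 12, remainder 0 ✓
  (3) 35 = 5 × 7, remainder 0 ✓
  (4) 35 < 48 ✓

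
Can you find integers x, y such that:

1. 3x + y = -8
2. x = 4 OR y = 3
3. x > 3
Yes

Take x = 4, y = -20. Substituting into each constraint:
  (1) 3(4) + (-20) = -8 ✓
  (2) x = 4, target 4 ✓ (first branch holds)
  (3) 4 > 3 ✓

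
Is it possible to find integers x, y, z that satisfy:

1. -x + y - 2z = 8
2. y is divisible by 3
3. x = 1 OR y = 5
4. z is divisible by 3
Yes

Take x = 1, y = 9, z = 0. Substituting into each constraint:
  (1) (-1) + 9 - 2(0) = 8 ✓
  (2) 9 = 3 × 3, remainder 0 ✓
  (3) x = 1, target 1 ✓ (first branch holds)
  (4) 0 = 3 × 0, remainder 0 ✓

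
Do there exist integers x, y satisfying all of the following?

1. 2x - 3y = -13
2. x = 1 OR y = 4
Yes

Take x = 1, y = 5. Substituting into each constraint:
  (1) 2(1) - 3(5) = -13 ✓
  (2) x = 1, target 1 ✓ (first branch holds)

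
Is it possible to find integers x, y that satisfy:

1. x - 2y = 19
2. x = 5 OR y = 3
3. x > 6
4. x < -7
No

A contradictory subset is {x > 6, x < -7}. No integer assignment can satisfy these jointly:

  - x > 6: bounds one variable relative to a constant
  - x < -7: bounds one variable relative to a constant

Direct contradiction: the bounds on x require x ≥ 7 and x ≤ -8 simultaneously, which is empty.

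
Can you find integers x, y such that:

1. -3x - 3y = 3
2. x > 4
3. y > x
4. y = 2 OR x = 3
No

A contradictory subset is {-3x - 3y = 3, x > 4, y > x}. No integer assignment can satisfy these jointly:

  - -3x - 3y = 3: is a linear equation tying the variables together
  - x > 4: bounds one variable relative to a constant
  - y > x: bounds one variable relative to another variable

Propagating the comparison: y > x and x ≥ 5 give y ≥ 6. Range argument: with x ∈ [5, ∞], y ∈ [6, ∞], the left side of the equation is at most -33, but the right side is 3 > -33. No integer solution exists.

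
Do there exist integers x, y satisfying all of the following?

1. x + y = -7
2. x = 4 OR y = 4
Yes

Take x = -11, y = 4. Substituting into each constraint:
  (1) (-11) + 4 = -7 ✓
  (2) y = 4, target 4 ✓ (second branch holds)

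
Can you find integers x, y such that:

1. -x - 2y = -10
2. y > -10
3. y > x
Yes

Take x = 2, y = 4. Substituting into each constraint:
  (1) (-2) - 2(4) = -10 ✓
  (2) 4 > -10 ✓
  (3) 4 > 2 ✓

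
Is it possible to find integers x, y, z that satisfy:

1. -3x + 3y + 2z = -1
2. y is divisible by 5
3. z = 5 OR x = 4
Yes

Take x = 4, y = 5, z = -2. Substituting into each constraint:
  (1) -3(4) + 3(5) + 2(-2) = -1 ✓
  (2) 5 = 5 × 1, remainder 0 ✓
  (3) x = 4, target 4 ✓ (second branch holds)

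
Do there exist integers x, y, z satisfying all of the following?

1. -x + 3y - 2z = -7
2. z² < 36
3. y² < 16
Yes

Take x = 0, y = -1, z = 2. Substituting into each constraint:
  (1) 0 + 3(-1) - 2(2) = -7 ✓
  (2) z² = (2)² = 4, and 4 < 36 ✓
  (3) y² = (-1)² = 1, and 1 < 16 ✓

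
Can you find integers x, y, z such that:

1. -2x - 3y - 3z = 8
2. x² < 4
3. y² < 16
Yes

Take x = -1, y = 0, z = -2. Substituting into each constraint:
  (1) -2(-1) - 3(0) - 3(-2) = 8 ✓
  (2) x² = (-1)² = 1, and 1 < 4 ✓
  (3) y² = (0)² = 0, and 0 < 16 ✓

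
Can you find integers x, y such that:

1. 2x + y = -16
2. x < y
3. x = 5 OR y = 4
Yes

Take x = -10, y = 4. Substituting into each constraint:
  (1) 2(-10) + 4 = -16 ✓
  (2) -10 < 4 ✓
  (3) y = 4, target 4 ✓ (second branch holds)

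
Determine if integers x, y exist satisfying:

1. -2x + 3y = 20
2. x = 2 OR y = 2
Yes

Take x = 2, y = 8. Substituting into each constraint:
  (1) -2(2) + 3(8) = 20 ✓
  (2) x = 2, target 2 ✓ (first branch holds)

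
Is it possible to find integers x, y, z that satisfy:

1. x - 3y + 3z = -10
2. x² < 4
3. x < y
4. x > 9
No

A contradictory subset is {x² < 4, x > 9}. No integer assignment can satisfy these jointly:

  - x² < 4: restricts x to |x| ≤ 1
  - x > 9: bounds one variable relative to a constant

Direct contradiction: the bounds on x require x ≥ 10 and x ≤ 1 simultaneously, which is empty.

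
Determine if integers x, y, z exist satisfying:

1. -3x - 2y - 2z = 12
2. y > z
Yes

Take x = -6, y = 2, z = 1. Substituting into each constraint:
  (1) -3(-6) - 2(2) - 2(1) = 12 ✓
  (2) 2 > 1 ✓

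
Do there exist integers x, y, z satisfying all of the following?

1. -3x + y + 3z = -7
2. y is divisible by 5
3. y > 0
Yes

Take x = 0, y = 5, z = -4. Substituting into each constraint:
  (1) -3(0) + 5 + 3(-4) = -7 ✓
  (2) 5 = 5 × 1, remainder 0 ✓
  (3) 5 > 0 ✓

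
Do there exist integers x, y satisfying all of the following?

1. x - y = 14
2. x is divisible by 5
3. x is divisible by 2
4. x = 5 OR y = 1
No

A contradictory subset is {x - y = 14, x is divisible by 2, x = 5 OR y = 1}. No integer assignment can satisfy these jointly:

  - x - y = 14: is a linear equation tying the variables together
  - x is divisible by 2: restricts x to multiples of 2
  - x = 5 OR y = 1: forces a choice: either x = 5 or y = 1

Split on the disjunction (x = 5 OR y = 1):
  • If x = 5: this contradicts the divisibility constraint — 5 is not a multiple of 2.
  • If y = 1: with y = 1, writing x = 2x', every remaining term of the linear equation is divisible by 2, so the left side is ≡ 0 (mod 2); but the right side 15 ≡ 1 (mod 2). No integers can satisfy it.
Both branches are infeasible, so the system has no integer solution.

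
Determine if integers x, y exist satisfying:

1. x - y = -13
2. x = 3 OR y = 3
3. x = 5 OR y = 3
Yes

Take x = -10, y = 3. Substituting into each constraint:
  (1) (-10) + (-3) = -13 ✓
  (2) y = 3, target 3 ✓ (second branch holds)
  (3) y = 3, target 3 ✓ (second branch holds)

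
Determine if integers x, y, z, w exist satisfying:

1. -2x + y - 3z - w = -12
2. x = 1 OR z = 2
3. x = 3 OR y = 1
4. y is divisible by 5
Yes

Take x = 3, y = 0, z = 2, w = 0. Substituting into each constraint:
  (1) -2(3) + 0 - 3(2) + 0 = -12 ✓
  (2) z = 2, target 2 ✓ (second branch holds)
  (3) x = 3, target 3 ✓ (first branch holds)
  (4) 0 = 5 × 0, remainder 0 ✓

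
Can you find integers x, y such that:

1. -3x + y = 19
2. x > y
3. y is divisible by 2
Yes

Take x = -11, y = -14. Substituting into each constraint:
  (1) -3(-11) + (-14) = 19 ✓
  (2) -11 > -14 ✓
  (3) -14 = 2 × -7, remainder 0 ✓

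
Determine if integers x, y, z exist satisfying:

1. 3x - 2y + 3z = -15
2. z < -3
Yes

Take x = 0, y = 0, z = -5. Substituting into each constraint:
  (1) 3(0) - 2(0) + 3(-5) = -15 ✓
  (2) -5 < -3 ✓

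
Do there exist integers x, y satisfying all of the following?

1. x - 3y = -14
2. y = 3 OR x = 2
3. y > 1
Yes

Take x = -5, y = 3. Substituting into each constraint:
  (1) (-5) - 3(3) = -14 ✓
  (2) y = 3, target 3 ✓ (first branch holds)
  (3) 3 > 1 ✓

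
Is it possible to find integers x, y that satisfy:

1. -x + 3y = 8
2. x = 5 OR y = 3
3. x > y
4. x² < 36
No

A contradictory subset is {-x + 3y = 8, x = 5 OR y = 3, x > y}. No integer assignment can satisfy these jointly:

  - -x + 3y = 8: is a linear equation tying the variables together
  - x = 5 OR y = 3: forces a choice: either x = 5 or y = 3
  - x > y: bounds one variable relative to another variable

Split on the disjunction (x = 5 OR y = 3):
  • If x = 5: with x = 5, every remaining term of the linear equation is divisible by 3, so the left side is ≡ 0 (mod 3); but the right side 13 ≡ 1 (mod 3). No integers can satisfy it.
  • If y = 3: the equation forces x = 1, giving (y, x) = (3, 1), which violates x > y.
Both branches are infeasible, so the system has no integer solution.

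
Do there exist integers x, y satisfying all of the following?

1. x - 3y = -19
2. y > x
Yes

Take x = 2, y = 7. Substituting into each constraint:
  (1) 2 - 3(7) = -19 ✓
  (2) 7 > 2 ✓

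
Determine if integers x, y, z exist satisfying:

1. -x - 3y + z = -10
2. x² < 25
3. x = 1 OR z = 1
Yes

Take x = -1, y = 4, z = 1. Substituting into each constraint:
  (1) 1 - 3(4) + 1 = -10 ✓
  (2) x² = (-1)² = 1, and 1 < 25 ✓
  (3) z = 1, target 1 ✓ (second branch holds)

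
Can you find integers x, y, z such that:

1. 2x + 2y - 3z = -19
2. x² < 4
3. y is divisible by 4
Yes

Take x = 1, y = 0, z = 7. Substituting into each constraint:
  (1) 2(1) + 2(0) - 3(7) = -19 ✓
  (2) x² = (1)² = 1, and 1 < 4 ✓
  (3) 0 = 4 × 0, remainder 0 ✓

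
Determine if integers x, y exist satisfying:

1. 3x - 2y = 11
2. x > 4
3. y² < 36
Yes

Take x = 5, y = 2. Substituting into each constraint:
  (1) 3(5) - 2(2) = 11 ✓
  (2) 5 > 4 ✓
  (3) y² = (2)² = 4, and 4 < 36 ✓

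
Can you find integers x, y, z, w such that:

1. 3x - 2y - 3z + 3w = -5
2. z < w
Yes

Take x = 0, y = 4, z = -1, w = 0. Substituting into each constraint:
  (1) 3(0) - 2(4) - 3(-1) + 3(0) = -5 ✓
  (2) -1 < 0 ✓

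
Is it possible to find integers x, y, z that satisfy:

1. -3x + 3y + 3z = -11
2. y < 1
No

Even the single constraint (-3x + 3y + 3z = -11) is infeasible over the integers.

  - -3x + 3y + 3z = -11: every term on the left is divisible by 3, so the LHS ≡ 0 (mod 3), but the RHS -11 is not — no integer solution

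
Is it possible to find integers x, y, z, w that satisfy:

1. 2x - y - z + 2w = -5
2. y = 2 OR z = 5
Yes

Take x = 0, y = 2, z = 3, w = 0. Substituting into each constraint:
  (1) 2(0) + (-2) + (-3) + 2(0) = -5 ✓
  (2) y = 2, target 2 ✓ (first branch holds)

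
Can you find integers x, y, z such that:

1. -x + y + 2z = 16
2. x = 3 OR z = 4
Yes

Take x = 3, y = 9, z = 5. Substituting into each constraint:
  (1) (-3) + 9 + 2(5) = 16 ✓
  (2) x = 3, target 3 ✓ (first branch holds)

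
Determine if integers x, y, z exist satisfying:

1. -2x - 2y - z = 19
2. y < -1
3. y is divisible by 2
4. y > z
Yes

Take x = -6, y = -2, z = -3. Substituting into each constraint:
  (1) -2(-6) - 2(-2) + 3 = 19 ✓
  (2) -2 < -1 ✓
  (3) -2 = 2 × -1, remainder 0 ✓
  (4) -2 > -3 ✓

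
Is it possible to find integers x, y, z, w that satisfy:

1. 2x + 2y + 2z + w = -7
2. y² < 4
Yes

Take x = 0, y = 0, z = -4, w = 1. Substituting into each constraint:
  (1) 2(0) + 2(0) + 2(-4) + 1 = -7 ✓
  (2) y² = (0)² = 0, and 0 < 4 ✓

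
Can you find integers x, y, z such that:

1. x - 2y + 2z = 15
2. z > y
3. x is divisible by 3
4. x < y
Yes

Take x = 3, y = 4, z = 10. Substituting into each constraint:
  (1) 3 - 2(4) + 2(10) = 15 ✓
  (2) 10 > 4 ✓
  (3) 3 = 3 × 1, remainder 0 ✓
  (4) 3 < 4 ✓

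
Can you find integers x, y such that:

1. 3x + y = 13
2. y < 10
Yes

Take x = 4, y = 1. Substituting into each constraint:
  (1) 3(4) + 1 = 13 ✓
  (2) 1 < 10 ✓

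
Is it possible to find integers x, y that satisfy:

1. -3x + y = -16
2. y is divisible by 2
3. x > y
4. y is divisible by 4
Yes

Take x = 4, y = -4. Substituting into each constraint:
  (1) -3(4) + (-4) = -16 ✓
  (2) -4 = 2 × -2, remainder 0 ✓
  (3) 4 > -4 ✓
  (4) -4 = 4 × -1, remainder 0 ✓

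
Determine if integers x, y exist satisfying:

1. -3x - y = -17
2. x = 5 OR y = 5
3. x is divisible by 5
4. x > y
Yes

Take x = 5, y = 2. Substituting into each constraint:
  (1) -3(5) + (-2) = -17 ✓
  (2) x = 5, target 5 ✓ (first branch holds)
  (3) 5 = 5 × 1, remainder 0 ✓
  (4) 5 > 2 ✓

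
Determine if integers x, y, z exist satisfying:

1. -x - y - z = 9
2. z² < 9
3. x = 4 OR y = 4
Yes

Take x = -12, y = 4, z = -1. Substituting into each constraint:
  (1) 12 + (-4) + 1 = 9 ✓
  (2) z² = (-1)² = 1, and 1 < 9 ✓
  (3) y = 4, target 4 ✓ (second branch holds)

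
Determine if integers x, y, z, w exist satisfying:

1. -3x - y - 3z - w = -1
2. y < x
Yes

Take x = 1, y = 0, z = 0, w = -2. Substituting into each constraint:
  (1) -3(1) + 0 - 3(0) + 2 = -1 ✓
  (2) 0 < 1 ✓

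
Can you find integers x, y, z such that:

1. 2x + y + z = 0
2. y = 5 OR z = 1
Yes

Take x = -3, y = 5, z = 1. Substituting into each constraint:
  (1) 2(-3) + 5 + 1 = 0 ✓
  (2) y = 5, target 5 ✓ (first branch holds)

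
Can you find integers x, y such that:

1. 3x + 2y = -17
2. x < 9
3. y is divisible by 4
Yes

Take x = -3, y = -4. Substituting into each constraint:
  (1) 3(-3) + 2(-4) = -17 ✓
  (2) -3 < 9 ✓
  (3) -4 = 4 × -1, remainder 0 ✓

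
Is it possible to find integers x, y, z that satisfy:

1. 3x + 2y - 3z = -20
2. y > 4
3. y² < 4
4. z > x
No

A contradictory subset is {y > 4, y² < 4}. No integer assignment can satisfy these jointly:

  - y > 4: bounds one variable relative to a constant
  - y² < 4: restricts y to |y| ≤ 1

Direct contradiction: the bounds on y require y ≥ 5 and y ≤ 1 simultaneously, which is empty.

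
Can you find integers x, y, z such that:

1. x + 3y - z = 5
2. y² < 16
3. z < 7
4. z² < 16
Yes

Take x = 5, y = 0, z = 0. Substituting into each constraint:
  (1) 5 + 3(0) + 0 = 5 ✓
  (2) y² = (0)² = 0, and 0 < 16 ✓
  (3) 0 < 7 ✓
  (4) z² = (0)² = 0, and 0 < 16 ✓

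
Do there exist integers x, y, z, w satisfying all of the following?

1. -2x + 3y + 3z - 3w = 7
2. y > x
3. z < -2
Yes

Take x = 1, y = 2, z = -3, w = -4. Substituting into each constraint:
  (1) -2(1) + 3(2) + 3(-3) - 3(-4) = 7 ✓
  (2) 2 > 1 ✓
  (3) -3 < -2 ✓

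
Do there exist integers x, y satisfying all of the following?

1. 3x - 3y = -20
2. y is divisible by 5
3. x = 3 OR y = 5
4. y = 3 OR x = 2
No

Even the single constraint (3x - 3y = -20) is infeasible over the integers.

  - 3x - 3y = -20: every term on the left is divisible by 3, so the LHS ≡ 0 (mod 3), but the RHS -20 is not — no integer solution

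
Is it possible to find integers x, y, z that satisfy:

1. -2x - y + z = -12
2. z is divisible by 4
Yes

Take x = 6, y = 0, z = 0. Substituting into each constraint:
  (1) -2(6) + 0 + 0 = -12 ✓
  (2) 0 = 4 × 0, remainder 0 ✓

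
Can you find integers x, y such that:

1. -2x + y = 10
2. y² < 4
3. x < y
Yes

Take x = -5, y = 0. Substituting into each constraint:
  (1) -2(-5) + 0 = 10 ✓
  (2) y² = (0)² = 0, and 0 < 4 ✓
  (3) -5 < 0 ✓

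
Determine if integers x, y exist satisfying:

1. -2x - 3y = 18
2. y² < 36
Yes

Take x = -9, y = 0. Substituting into each constraint:
  (1) -2(-9) - 3(0) = 18 ✓
  (2) y² = (0)² = 0, and 0 < 36 ✓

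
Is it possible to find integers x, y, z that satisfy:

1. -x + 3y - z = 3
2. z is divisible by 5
Yes

Take x = -3, y = 0, z = 0. Substituting into each constraint:
  (1) 3 + 3(0) + 0 = 3 ✓
  (2) 0 = 5 × 0, remainder 0 ✓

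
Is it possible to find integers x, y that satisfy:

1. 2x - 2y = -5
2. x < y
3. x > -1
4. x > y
No

Even the single constraint (2x - 2y = -5) is infeasible over the integers.

  - 2x - 2y = -5: every term on the left is divisible by 2, so the LHS ≡ 0 (mod 2), but the RHS -5 is not — no integer solution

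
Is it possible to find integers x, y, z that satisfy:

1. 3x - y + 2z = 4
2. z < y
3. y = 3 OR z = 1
Yes

Take x = 2, y = 4, z = 1. Substituting into each constraint:
  (1) 3(2) + (-4) + 2(1) = 4 ✓
  (2) 1 < 4 ✓
  (3) z = 1, target 1 ✓ (second branch holds)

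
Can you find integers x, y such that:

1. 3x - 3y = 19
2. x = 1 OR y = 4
No

Even the single constraint (3x - 3y = 19) is infeasible over the integers.

  - 3x - 3y = 19: every term on the left is divisible by 3, so the LHS ≡ 0 (mod 3), but the RHS 19 is not — no integer solution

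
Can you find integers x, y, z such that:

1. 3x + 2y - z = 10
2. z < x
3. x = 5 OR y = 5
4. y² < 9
Yes

Take x = 5, y = -1, z = 3. Substituting into each constraint:
  (1) 3(5) + 2(-1) + (-3) = 10 ✓
  (2) 3 < 5 ✓
  (3) x = 5, target 5 ✓ (first branch holds)
  (4) y² = (-1)² = 1, and 1 < 9 ✓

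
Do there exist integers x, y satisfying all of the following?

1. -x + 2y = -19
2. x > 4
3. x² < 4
No

A contradictory subset is {x > 4, x² < 4}. No integer assignment can satisfy these jointly:

  - x > 4: bounds one variable relative to a constant
  - x² < 4: restricts x to |x| ≤ 1

Direct contradiction: the bounds on x require x ≥ 5 and x ≤ 1 simultaneously, which is empty.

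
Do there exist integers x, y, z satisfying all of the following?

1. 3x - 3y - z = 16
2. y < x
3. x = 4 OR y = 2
Yes

Take x = 3, y = 2, z = -13. Substituting into each constraint:
  (1) 3(3) - 3(2) + 13 = 16 ✓
  (2) 2 < 3 ✓
  (3) y = 2, target 2 ✓ (second branch holds)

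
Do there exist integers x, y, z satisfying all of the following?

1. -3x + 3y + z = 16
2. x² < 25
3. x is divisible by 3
Yes

Take x = 0, y = 5, z = 1. Substituting into each constraint:
  (1) -3(0) + 3(5) + 1 = 16 ✓
  (2) x² = (0)² = 0, and 0 < 25 ✓
  (3) 0 = 3 × 0, remainder 0 ✓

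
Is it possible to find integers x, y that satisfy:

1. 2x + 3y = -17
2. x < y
Yes

Take x = -4, y = -3. Substituting into each constraint:
  (1) 2(-4) + 3(-3) = -17 ✓
  (2) -4 < -3 ✓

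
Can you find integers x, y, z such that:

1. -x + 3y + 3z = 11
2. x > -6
Yes

Take x = 1, y = 0, z = 4. Substituting into each constraint:
  (1) (-1) + 3(0) + 3(4) = 11 ✓
  (2) 1 > -6 ✓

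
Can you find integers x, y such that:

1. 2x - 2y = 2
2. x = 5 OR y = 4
Yes

Take x = 5, y = 4. Substituting into each constraint:
  (1) 2(5) - 2(4) = 2 ✓
  (2) x = 5, target 5 ✓ (first branch holds)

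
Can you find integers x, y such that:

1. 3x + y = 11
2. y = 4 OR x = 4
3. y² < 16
Yes

Take x = 4, y = -1. Substituting into each constraint:
  (1) 3(4) + (-1) = 11 ✓
  (2) x = 4, target 4 ✓ (second branch holds)
  (3) y² = (-1)² = 1, and 1 < 16 ✓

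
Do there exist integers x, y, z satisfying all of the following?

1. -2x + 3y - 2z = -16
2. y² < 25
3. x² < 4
Yes

Take x = 0, y = -4, z = 2. Substituting into each constraint:
  (1) -2(0) + 3(-4) - 2(2) = -16 ✓
  (2) y² = (-4)² = 16, and 16 < 25 ✓
  (3) x² = (0)² = 0, and 0 < 4 ✓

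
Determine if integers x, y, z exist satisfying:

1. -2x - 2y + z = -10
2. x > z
Yes

Take x = 1, y = 4, z = 0. Substituting into each constraint:
  (1) -2(1) - 2(4) + 0 = -10 ✓
  (2) 1 > 0 ✓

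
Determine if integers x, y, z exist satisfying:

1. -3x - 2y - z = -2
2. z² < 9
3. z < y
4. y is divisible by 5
Yes

Take x = 1, y = 0, z = -1. Substituting into each constraint:
  (1) -3(1) - 2(0) + 1 = -2 ✓
  (2) z² = (-1)² = 1, and 1 < 9 ✓
  (3) -1 < 0 ✓
  (4) 0 = 5 × 0, remainder 0 ✓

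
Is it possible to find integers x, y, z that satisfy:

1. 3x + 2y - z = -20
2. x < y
Yes

Take x = 0, y = 1, z = 22. Substituting into each constraint:
  (1) 3(0) + 2(1) + (-22) = -20 ✓
  (2) 0 < 1 ✓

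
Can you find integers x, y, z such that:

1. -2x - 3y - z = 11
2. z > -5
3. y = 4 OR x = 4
Yes

Take x = 4, y = -5, z = -4. Substituting into each constraint:
  (1) -2(4) - 3(-5) + 4 = 11 ✓
  (2) -4 > -5 ✓
  (3) x = 4, target 4 ✓ (second branch holds)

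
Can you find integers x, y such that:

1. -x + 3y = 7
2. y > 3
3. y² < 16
No

A contradictory subset is {y > 3, y² < 16}. No integer assignment can satisfy these jointly:

  - y > 3: bounds one variable relative to a constant
  - y² < 16: restricts y to |y| ≤ 3

Direct contradiction: the bounds on y require y ≥ 4 and y ≤ 3 simultaneously, which is empty.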